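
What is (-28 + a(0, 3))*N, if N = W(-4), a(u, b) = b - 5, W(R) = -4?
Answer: 120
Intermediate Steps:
a(u, b) = -5 + b
N = -4
(-28 + a(0, 3))*N = (-28 + (-5 + 3))*(-4) = (-28 - 2)*(-4) = -30*(-4) = 120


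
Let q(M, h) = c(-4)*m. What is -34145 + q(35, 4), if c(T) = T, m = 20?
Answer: -34225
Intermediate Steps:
q(M, h) = -80 (q(M, h) = -4*20 = -80)
-34145 + q(35, 4) = -34145 - 80 = -34225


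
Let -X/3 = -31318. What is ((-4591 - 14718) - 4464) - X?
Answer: -117727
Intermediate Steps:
X = 93954 (X = -3*(-31318) = 93954)
((-4591 - 14718) - 4464) - X = ((-4591 - 14718) - 4464) - 1*93954 = (-19309 - 4464) - 93954 = -23773 - 93954 = -117727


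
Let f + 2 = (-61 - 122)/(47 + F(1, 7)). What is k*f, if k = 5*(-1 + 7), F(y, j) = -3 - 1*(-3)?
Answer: -8310/47 ≈ -176.81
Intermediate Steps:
F(y, j) = 0 (F(y, j) = -3 + 3 = 0)
k = 30 (k = 5*6 = 30)
f = -277/47 (f = -2 + (-61 - 122)/(47 + 0) = -2 - 183/47 = -277/47 ≈ -5.8936)
k*f = 30*(-277/47) = -8310/47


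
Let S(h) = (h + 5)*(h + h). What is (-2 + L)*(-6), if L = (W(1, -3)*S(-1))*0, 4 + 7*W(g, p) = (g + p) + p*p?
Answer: 12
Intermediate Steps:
W(g, p) = -4/7 + g/7 + p/7 + p**2/7 (W(g, p) = -4/7 + ((g + p) + p*p)/7 = -4/7 + ((g + p) + p**2)/7 = -4/7 + (g + p + p**2)/7 = -4/7 + (g/7 + p/7 + p**2/7) = -4/7 + g/7 + p/7 + p**2/7)
S(h) = 2*h*(5 + h) (S(h) = (5 + h)*(2*h) = 2*h*(5 + h))
L = 0 (L = ((-4/7 + (1/7)*1 + (1/7)*(-3) + (1/7)*(-3)**2)*(2*(-1)*(5 - 1)))*0 = ((-4/7 + 1/7 - 3/7 + (1/7)*9)*(2*(-1)*4))*0 = ((-4/7 + 1/7 - 3/7 + 9/7)*(-8))*0 = ((3/7)*(-8))*0 = -24/7*0 = 0)
(-2 + L)*(-6) = (-2 + 0)*(-6) = -2*(-6) = 12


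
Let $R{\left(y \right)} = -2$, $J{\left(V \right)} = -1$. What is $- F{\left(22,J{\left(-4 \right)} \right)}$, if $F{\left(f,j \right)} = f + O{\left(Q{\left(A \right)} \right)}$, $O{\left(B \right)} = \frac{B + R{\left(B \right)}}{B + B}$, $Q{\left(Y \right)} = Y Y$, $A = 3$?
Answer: $- \frac{403}{18} \approx -22.389$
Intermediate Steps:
$Q{\left(Y \right)} = Y^{2}$
$O{\left(B \right)} = \frac{-2 + B}{2 B}$ ($O{\left(B \right)} = \frac{B - 2}{B + B} = \frac{-2 + B}{2 B}$)
$F{\left(f,j \right)} = \frac{7}{18} + f$ ($F{\left(f,j \right)} = f + \frac{-2 + 3^{2}}{2 \cdot 3^{2}} = f + \frac{-2 + 9}{2 \cdot 9} = f + \frac{1}{2} \cdot \frac{1}{9} \cdot 7 = f + \frac{7}{18} = \frac{7}{18} + f$)
$- F{\left(22,J{\left(-4 \right)} \right)} = - (\frac{7}{18} + 22) = \left(-1\right) \frac{403}{18} = - \frac{403}{18}$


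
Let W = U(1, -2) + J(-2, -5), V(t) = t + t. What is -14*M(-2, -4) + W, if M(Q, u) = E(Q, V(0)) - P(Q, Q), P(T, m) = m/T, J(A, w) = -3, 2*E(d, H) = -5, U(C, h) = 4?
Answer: 50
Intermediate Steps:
V(t) = 2*t
E(d, H) = -5/2 (E(d, H) = (1/2)*(-5) = -5/2)
M(Q, u) = -7/2 (M(Q, u) = -5/2 - Q/Q = -5/2 - 1*1 = -5/2 - 1 = -7/2)
W = 1 (W = 4 - 3 = 1)
-14*M(-2, -4) + W = -14*(-7/2) + 1 = 49 + 1 = 50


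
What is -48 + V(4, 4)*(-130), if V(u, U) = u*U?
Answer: -2128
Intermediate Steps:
V(u, U) = U*u
-48 + V(4, 4)*(-130) = -48 + (4*4)*(-130) = -48 + 16*(-130) = -48 - 2080 = -2128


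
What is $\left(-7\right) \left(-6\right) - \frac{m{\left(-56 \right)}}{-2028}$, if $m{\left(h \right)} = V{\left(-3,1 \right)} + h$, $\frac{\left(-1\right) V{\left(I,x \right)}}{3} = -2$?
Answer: $\frac{42563}{1014} \approx 41.975$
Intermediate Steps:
$V{\left(I,x \right)} = 6$ ($V{\left(I,x \right)} = \left(-3\right) \left(-2\right) = 6$)
$m{\left(h \right)} = 6 + h$
$\left(-7\right) \left(-6\right) - \frac{m{\left(-56 \right)}}{-2028} = \left(-7\right) \left(-6\right) - \frac{6 - 56}{-2028} = 42 - \left(-50\right) \left(- \frac{1}{2028}\right) = 42 - \frac{25}{1014} = \frac{42563}{1014}$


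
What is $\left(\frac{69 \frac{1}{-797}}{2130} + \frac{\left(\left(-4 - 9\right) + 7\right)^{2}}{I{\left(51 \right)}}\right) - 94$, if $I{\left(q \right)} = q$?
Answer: $- \frac{897470211}{9619790} \approx -93.294$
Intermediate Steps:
$\left(\frac{69 \frac{1}{-797}}{2130} + \frac{\left(\left(-4 - 9\right) + 7\right)^{2}}{I{\left(51 \right)}}\right) - 94 = \left(\frac{69 \frac{1}{-797}}{2130} + \frac{\left(\left(-4 - 9\right) + 7\right)^{2}}{51}\right) - 94 = \left(69 \left(- \frac{1}{797}\right) \frac{1}{2130} + \left(-13 + 7\right)^{2} \cdot \frac{1}{51}\right) - 94 = \left(\left(- \frac{69}{797}\right) \frac{1}{2130} + \left(-6\right)^{2} \cdot \frac{1}{51}\right) - 94 = \left(- \frac{23}{565870} + 36 \cdot \frac{1}{51}\right) - 94 = \left(- \frac{23}{565870} + \frac{12}{17}\right) - 94 = \frac{6790049}{9619790} - 94 = - \frac{897470211}{9619790}$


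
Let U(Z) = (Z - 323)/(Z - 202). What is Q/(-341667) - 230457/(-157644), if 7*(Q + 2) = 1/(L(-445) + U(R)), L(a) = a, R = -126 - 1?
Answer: 141882435938413/97054223372140 ≈ 1.4619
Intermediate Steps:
R = -127
U(Z) = (-323 + Z)/(-202 + Z)
Q = -291957/145955 (Q = -2 + 1/(7*(-445 + (-323 - 127)/(-202 - 127))) = -2 + 1/(7*(-445 - 450/(-329))) = -2 + 1/(7*(-445 - 1/329*(-450))) = -2 + 1/(7*(-445 + 450/329)) = -2 + 1/(7*(-145955/329)) = -2 + (⅐)*(-329/145955) = -2 - 47/145955 = -291957/145955 ≈ -2.0003)
Q/(-341667) - 230457/(-157644) = -291957/145955/(-341667) - 230457/(-157644) = -291957/145955*(-1/341667) - 230457*(-1/157644) = 97319/16622668995 + 76819/52548 = 141882435938413/97054223372140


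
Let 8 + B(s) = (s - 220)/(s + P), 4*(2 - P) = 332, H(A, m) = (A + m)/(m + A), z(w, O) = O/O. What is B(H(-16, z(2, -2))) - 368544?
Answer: -29483941/80 ≈ -3.6855e+5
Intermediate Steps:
z(w, O) = 1
H(A, m) = 1 (H(A, m) = (A + m)/(A + m) = 1)
P = -81 (P = 2 - ¼*332 = 2 - 83 = -81)
B(s) = -8 + (-220 + s)/(-81 + s) (B(s) = -8 + (s - 220)/(s - 81) = -8 + (-220 + s)/(-81 + s))
B(H(-16, z(2, -2))) - 368544 = (428 - 7*1)/(-81 + 1) - 368544 = (428 - 7)/(-80) - 368544 = -1/80*421 - 368544 = -421/80 - 368544 = -29483941/80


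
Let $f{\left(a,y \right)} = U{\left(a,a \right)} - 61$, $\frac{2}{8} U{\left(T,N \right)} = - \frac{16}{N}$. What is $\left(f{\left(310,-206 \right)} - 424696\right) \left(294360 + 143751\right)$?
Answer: $- \frac{28844074693737}{155} \approx -1.8609 \cdot 10^{11}$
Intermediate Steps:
$U{\left(T,N \right)} = - \frac{64}{N}$ ($U{\left(T,N \right)} = 4 \left(- \frac{16}{N}\right) = - \frac{64}{N}$)
$f{\left(a,y \right)} = -61 - \frac{64}{a}$ ($f{\left(a,y \right)} = - \frac{64}{a} - 61 = -61 - \frac{64}{a}$)
$\left(f{\left(310,-206 \right)} - 424696\right) \left(294360 + 143751\right) = \left(\left(-61 - \frac{64}{310}\right) - 424696\right) \left(294360 + 143751\right) = \left(\left(-61 - \frac{32}{155}\right) - 424696\right) 438111 = \left(- \frac{9487}{155} - 424696\right) 438111 = \left(- \frac{65837367}{155}\right) 438111 = - \frac{28844074693737}{155}$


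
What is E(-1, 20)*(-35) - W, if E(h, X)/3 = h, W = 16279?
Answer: -16174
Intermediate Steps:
E(h, X) = 3*h
E(-1, 20)*(-35) - W = (3*(-1))*(-35) - 1*16279 = -3*(-35) - 16279 = 105 - 16279 = -16174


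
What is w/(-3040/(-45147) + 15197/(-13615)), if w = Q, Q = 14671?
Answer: -1288273933965/92101337 ≈ -13988.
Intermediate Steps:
w = 14671
w/(-3040/(-45147) + 15197/(-13615)) = 14671/(-3040/(-45147) + 15197/(-13615)) = 14671/(-3040*(-1/45147) + 15197*(-1/13615)) = 14671/(3040/45147 - 2171/1945) = 14671/(-92101337/87810915) = 14671*(-87810915/92101337) = -1288273933965/92101337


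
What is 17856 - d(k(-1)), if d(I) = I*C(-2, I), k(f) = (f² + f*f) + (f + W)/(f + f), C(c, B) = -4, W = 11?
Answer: 17844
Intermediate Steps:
k(f) = 2*f² + (11 + f)/(2*f) (k(f) = (f² + f*f) + (f + 11)/(f + f) = (f² + f²) + (11 + f)/((2*f)) = 2*f² + (11 + f)*(1/(2*f)) = 2*f² + (11 + f)/(2*f))
d(I) = -4*I (d(I) = I*(-4) = -4*I)
17856 - d(k(-1)) = 17856 - (-4)*(½)*(11 - 1 + 4*(-1)³)/(-1) = 17856 - (-4)*(½)*(-1)*(11 - 1 + 4*(-1)) = 17856 - (-4)*(½)*(-1)*(11 - 1 - 4) = 17856 - (-4)*(½)*(-1)*6 = 17856 - (-4)*(-3) = 17856 - 1*12 = 17856 - 12 = 17844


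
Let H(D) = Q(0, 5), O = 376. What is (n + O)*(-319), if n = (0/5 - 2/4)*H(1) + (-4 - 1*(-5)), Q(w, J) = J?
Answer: -238931/2 ≈ -1.1947e+5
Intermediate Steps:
H(D) = 5
n = -3/2 (n = (0/5 - 2/4)*5 + (-4 - 1*(-5)) = (0*(⅕) - 2*¼)*5 + (-4 + 5) = (0 - ½)*5 + 1 = -½*5 + 1 = -5/2 + 1 = -3/2 ≈ -1.5000)
(n + O)*(-319) = (-3/2 + 376)*(-319) = (749/2)*(-319) = -238931/2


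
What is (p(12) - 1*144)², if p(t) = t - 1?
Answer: 17689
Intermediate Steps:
p(t) = -1 + t
(p(12) - 1*144)² = ((-1 + 12) - 1*144)² = (11 - 144)² = (-133)² = 17689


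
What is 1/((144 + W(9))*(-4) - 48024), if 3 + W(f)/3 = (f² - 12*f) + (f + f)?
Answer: -1/48456 ≈ -2.0637e-5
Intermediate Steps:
W(f) = -9 - 30*f + 3*f² (W(f) = -9 + 3*((f² - 12*f) + (f + f)) = -9 + 3*((f² - 12*f) + 2*f) = -9 + 3*(f² - 10*f) = -9 + (-30*f + 3*f²) = -9 - 30*f + 3*f²)
1/((144 + W(9))*(-4) - 48024) = 1/((144 + (-9 - 30*9 + 3*9²))*(-4) - 48024) = 1/((144 + (-9 - 270 + 3*81))*(-4) - 48024) = 1/((144 + (-9 - 270 + 243))*(-4) - 48024) = 1/((144 - 36)*(-4) - 48024) = 1/(108*(-4) - 48024) = 1/(-432 - 48024) = 1/(-48456) = -1/48456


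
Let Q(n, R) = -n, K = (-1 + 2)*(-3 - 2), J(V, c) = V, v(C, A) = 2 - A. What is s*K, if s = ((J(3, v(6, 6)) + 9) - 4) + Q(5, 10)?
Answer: -15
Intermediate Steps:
K = -5 (K = 1*(-5) = -5)
s = 3 (s = ((3 + 9) - 4) - 1*5 = (12 - 4) - 5 = 8 - 5 = 3)
s*K = 3*(-5) = -15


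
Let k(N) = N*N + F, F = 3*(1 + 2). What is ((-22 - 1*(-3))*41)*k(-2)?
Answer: -10127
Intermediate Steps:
F = 9 (F = 3*3 = 9)
k(N) = 9 + N**2 (k(N) = N*N + 9 = N**2 + 9 = 9 + N**2)
((-22 - 1*(-3))*41)*k(-2) = ((-22 - 1*(-3))*41)*(9 + (-2)**2) = ((-22 + 3)*41)*(9 + 4) = -19*41*13 = -779*13 = -10127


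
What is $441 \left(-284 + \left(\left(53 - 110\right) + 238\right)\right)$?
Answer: $-45423$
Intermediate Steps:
$441 \left(-284 + \left(\left(53 - 110\right) + 238\right)\right) = 441 \left(-284 + \left(-57 + 238\right)\right) = 441 \left(-284 + 181\right) = 441 \left(-103\right) = -45423$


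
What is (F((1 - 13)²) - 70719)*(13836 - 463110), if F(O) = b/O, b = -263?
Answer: 762552685321/24 ≈ 3.1773e+10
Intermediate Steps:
F(O) = -263/O
(F((1 - 13)²) - 70719)*(13836 - 463110) = (-263/(1 - 13)² - 70719)*(13836 - 463110) = (-263/((-12)²) - 70719)*(-449274) = (-263/144 - 70719)*(-449274) = -10183799/144*(-449274) = 762552685321/24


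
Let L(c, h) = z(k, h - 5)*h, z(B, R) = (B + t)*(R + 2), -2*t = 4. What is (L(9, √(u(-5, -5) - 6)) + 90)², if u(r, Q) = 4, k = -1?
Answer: 9054 + 1728*I*√2 ≈ 9054.0 + 2443.8*I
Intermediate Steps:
t = -2 (t = -½*4 = -2)
z(B, R) = (-2 + B)*(2 + R) (z(B, R) = (B - 2)*(R + 2) = (-2 + B)*(2 + R))
L(c, h) = h*(9 - 3*h) (L(c, h) = (-4 - 2*(h - 5) + 2*(-1) - (h - 5))*h = (-4 - 2*(-5 + h) - 2 - (-5 + h))*h = (-4 + (10 - 2*h) - 2 + (5 - h))*h = (9 - 3*h)*h = h*(9 - 3*h))
(L(9, √(u(-5, -5) - 6)) + 90)² = (3*√(4 - 6)*(3 - √(4 - 6)) + 90)² = (3*√(-2)*(3 - √(-2)) + 90)² = (3*(I*√2)*(3 - I*√2) + 90)² = (3*I*√2*(3 - I*√2) + 90)² = (90 + 3*I*√2*(3 - I*√2))²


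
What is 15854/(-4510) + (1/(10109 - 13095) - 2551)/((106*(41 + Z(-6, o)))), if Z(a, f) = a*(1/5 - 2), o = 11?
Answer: -735721694913/184859587220 ≈ -3.9799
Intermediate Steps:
Z(a, f) = -9*a/5 (Z(a, f) = a*(1/5 - 2) = a*(-9/5) = -9*a/5)
15854/(-4510) + (1/(10109 - 13095) - 2551)/((106*(41 + Z(-6, o)))) = 15854/(-4510) + (1/(10109 - 13095) - 2551)/((106*(41 - 9/5*(-6)))) = 15854*(-1/4510) + (1/(-2986) - 2551)/((106*(41 + 54/5))) = -7927/2255 + (-1/2986 - 2551)/((106*(259/5))) = -7927/2255 - 7617287/(2986*27454/5) = -7927/2255 - 7617287/2986*5/27454 = -7927/2255 - 38086435/81977644 = -735721694913/184859587220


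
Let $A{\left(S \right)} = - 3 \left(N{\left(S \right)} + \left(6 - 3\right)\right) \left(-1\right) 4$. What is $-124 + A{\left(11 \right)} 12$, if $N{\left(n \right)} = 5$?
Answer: $1028$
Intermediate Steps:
$A{\left(S \right)} = 96$ ($A{\left(S \right)} = - 3 \left(5 + \left(6 - 3\right)\right) \left(-1\right) 4 = - 3 \left(5 + 3\right) \left(-1\right) 4 = - 3 \cdot 8 \left(-1\right) 4 = \left(-3\right) \left(-8\right) 4 = 24 \cdot 4 = 96$)
$-124 + A{\left(11 \right)} 12 = -124 + 96 \cdot 12 = -124 + 1152 = 1028$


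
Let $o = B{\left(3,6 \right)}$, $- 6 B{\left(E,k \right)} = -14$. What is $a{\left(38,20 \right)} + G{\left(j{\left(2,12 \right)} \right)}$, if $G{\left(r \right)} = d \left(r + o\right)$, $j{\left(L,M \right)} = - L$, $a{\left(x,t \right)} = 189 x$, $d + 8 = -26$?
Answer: $\frac{21512}{3} \approx 7170.7$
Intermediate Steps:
$d = -34$ ($d = -8 - 26 = -34$)
$B{\left(E,k \right)} = \frac{7}{3}$ ($B{\left(E,k \right)} = \left(- \frac{1}{6}\right) \left(-14\right) = \frac{7}{3}$)
$o = \frac{7}{3} \approx 2.3333$
$G{\left(r \right)} = - \frac{238}{3} - 34 r$ ($G{\left(r \right)} = - 34 \left(r + \frac{7}{3}\right) = - 34 \left(\frac{7}{3} + r\right) = - \frac{238}{3} - 34 r$)
$a{\left(38,20 \right)} + G{\left(j{\left(2,12 \right)} \right)} = 189 \cdot 38 - \left(\frac{238}{3} + 34 \left(\left(-1\right) 2\right)\right) = 7182 - \frac{34}{3} = \frac{21512}{3}$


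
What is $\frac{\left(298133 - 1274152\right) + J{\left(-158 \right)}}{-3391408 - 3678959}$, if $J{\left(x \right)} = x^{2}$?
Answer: $\frac{951055}{7070367} \approx 0.13451$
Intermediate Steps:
$\frac{\left(298133 - 1274152\right) + J{\left(-158 \right)}}{-3391408 - 3678959} = \frac{\left(298133 - 1274152\right) + \left(-158\right)^{2}}{-3391408 - 3678959} = \frac{\left(298133 - 1274152\right) + 24964}{-7070367} = \left(-976019 + 24964\right) \left(- \frac{1}{7070367}\right) = \left(-951055\right) \left(- \frac{1}{7070367}\right) = \frac{951055}{7070367}$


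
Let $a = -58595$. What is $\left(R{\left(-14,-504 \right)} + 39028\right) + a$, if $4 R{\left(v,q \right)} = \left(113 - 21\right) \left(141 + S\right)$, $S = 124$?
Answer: $-13472$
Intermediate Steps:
$R{\left(v,q \right)} = 6095$ ($R{\left(v,q \right)} = \frac{\left(113 - 21\right) \left(141 + 124\right)}{4} = \frac{92 \cdot 265}{4} = \frac{1}{4} \cdot 24380 = 6095$)
$\left(R{\left(-14,-504 \right)} + 39028\right) + a = \left(6095 + 39028\right) - 58595 = 45123 - 58595 = -13472$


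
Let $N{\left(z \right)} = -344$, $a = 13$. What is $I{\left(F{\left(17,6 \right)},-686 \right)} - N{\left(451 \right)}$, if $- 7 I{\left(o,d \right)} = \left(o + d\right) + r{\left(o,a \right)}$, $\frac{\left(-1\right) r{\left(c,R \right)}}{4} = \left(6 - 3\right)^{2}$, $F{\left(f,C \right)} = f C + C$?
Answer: $\frac{3022}{7} \approx 431.71$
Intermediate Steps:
$F{\left(f,C \right)} = C + C f$ ($F{\left(f,C \right)} = C f + C = C + C f$)
$r{\left(c,R \right)} = -36$ ($r{\left(c,R \right)} = - 4 \left(6 - 3\right)^{2} = - 4 \cdot 3^{2} = \left(-4\right) 9 = -36$)
$I{\left(o,d \right)} = \frac{36}{7} - \frac{d}{7} - \frac{o}{7}$ ($I{\left(o,d \right)} = - \frac{\left(o + d\right) - 36}{7} = - \frac{\left(d + o\right) - 36}{7} = - \frac{-36 + d + o}{7} = \frac{36}{7} - \frac{d}{7} - \frac{o}{7}$)
$I{\left(F{\left(17,6 \right)},-686 \right)} - N{\left(451 \right)} = \left(\frac{36}{7} - -98 - \frac{6 \left(1 + 17\right)}{7}\right) - -344 = \left(\frac{36}{7} + 98 - \frac{6 \cdot 18}{7}\right) + 344 = \left(\frac{36}{7} + 98 - \frac{108}{7}\right) + 344 = \frac{614}{7} + 344 = \frac{3022}{7}$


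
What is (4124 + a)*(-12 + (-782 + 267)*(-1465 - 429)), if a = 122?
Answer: 4141539908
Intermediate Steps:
(4124 + a)*(-12 + (-782 + 267)*(-1465 - 429)) = (4124 + 122)*(-12 + (-782 + 267)*(-1465 - 429)) = 4246*(-12 - 515*(-1894)) = 4246*(-12 + 975410) = 4246*975398 = 4141539908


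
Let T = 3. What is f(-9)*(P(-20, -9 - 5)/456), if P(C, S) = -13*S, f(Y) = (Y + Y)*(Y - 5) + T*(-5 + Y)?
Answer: 3185/38 ≈ 83.816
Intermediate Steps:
f(Y) = -15 + 3*Y + 2*Y*(-5 + Y) (f(Y) = (Y + Y)*(Y - 5) + 3*(-5 + Y) = (2*Y)*(-5 + Y) + (-15 + 3*Y) = 2*Y*(-5 + Y) + (-15 + 3*Y) = -15 + 3*Y + 2*Y*(-5 + Y))
f(-9)*(P(-20, -9 - 5)/456) = (-15 - 7*(-9) + 2*(-9)²)*(-13*(-9 - 5)/456) = (-15 + 63 + 2*81)*(-13*(-14)*(1/456)) = (-15 + 63 + 162)*(182*(1/456)) = 210*(91/228) = 3185/38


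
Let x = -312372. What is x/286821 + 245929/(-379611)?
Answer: -259420369/149355839 ≈ -1.7369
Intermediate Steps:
x/286821 + 245929/(-379611) = -312372/286821 + 245929/(-379611) = -312372*1/286821 + 245929*(-1/379611) = -34708/31869 - 245929/379611 = -259420369/149355839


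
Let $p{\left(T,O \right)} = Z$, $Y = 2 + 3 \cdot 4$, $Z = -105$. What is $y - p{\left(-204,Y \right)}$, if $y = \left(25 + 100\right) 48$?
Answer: $6105$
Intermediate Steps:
$y = 6000$ ($y = 125 \cdot 48 = 6000$)
$Y = 14$ ($Y = 2 + 12 = 14$)
$p{\left(T,O \right)} = -105$
$y - p{\left(-204,Y \right)} = 6000 - -105 = 6000 + 105 = 6105$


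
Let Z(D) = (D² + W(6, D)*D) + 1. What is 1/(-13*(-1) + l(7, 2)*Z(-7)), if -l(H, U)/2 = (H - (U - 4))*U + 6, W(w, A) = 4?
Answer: -1/1043 ≈ -0.00095877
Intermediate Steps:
l(H, U) = -12 - 2*U*(4 + H - U) (l(H, U) = -2*((H - (U - 4))*U + 6) = -2*((H - (-4 + U))*U + 6) = -2*((H + (4 - U))*U + 6) = -2*((4 + H - U)*U + 6) = -2*(U*(4 + H - U) + 6) = -2*(6 + U*(4 + H - U)) = -12 - 2*U*(4 + H - U))
Z(D) = 1 + D² + 4*D (Z(D) = (D² + 4*D) + 1 = 1 + D² + 4*D)
1/(-13*(-1) + l(7, 2)*Z(-7)) = 1/(-13*(-1) + (-12 - 8*2 + 2*2² - 2*7*2)*(1 + (-7)² + 4*(-7))) = 1/(13 + (-12 - 16 + 2*4 - 28)*(1 + 49 - 28)) = 1/(13 + (-12 - 16 + 8 - 28)*22) = 1/(13 - 48*22) = 1/(13 - 1056) = 1/(-1043) = -1/1043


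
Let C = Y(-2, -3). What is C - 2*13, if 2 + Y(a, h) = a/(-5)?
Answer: -138/5 ≈ -27.600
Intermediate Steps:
Y(a, h) = -2 - a/5 (Y(a, h) = -2 + a/(-5) = -2 + a*(-⅕) = -2 - a/5)
C = -8/5 (C = -2 - ⅕*(-2) = -2 + ⅖ = -8/5 ≈ -1.6000)
C - 2*13 = -8/5 - 2*13 = -8/5 - 26 = -138/5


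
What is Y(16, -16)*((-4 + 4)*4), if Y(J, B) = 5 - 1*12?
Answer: 0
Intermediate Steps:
Y(J, B) = -7 (Y(J, B) = 5 - 12 = -7)
Y(16, -16)*((-4 + 4)*4) = -7*(-4 + 4)*4 = -0*4 = -7*0 = 0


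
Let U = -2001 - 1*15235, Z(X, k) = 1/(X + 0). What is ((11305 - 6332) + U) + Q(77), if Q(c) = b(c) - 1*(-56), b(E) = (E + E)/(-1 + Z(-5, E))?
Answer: -37006/3 ≈ -12335.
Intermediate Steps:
Z(X, k) = 1/X
b(E) = -5*E/3 (b(E) = (E + E)/(-1 + 1/(-5)) = (2*E)/(-1 - ⅕) = (2*E)/(-6/5) = (2*E)*(-⅚) = -5*E/3)
Q(c) = 56 - 5*c/3 (Q(c) = -5*c/3 - 1*(-56) = -5*c/3 + 56 = 56 - 5*c/3)
U = -17236 (U = -2001 - 15235 = -17236)
((11305 - 6332) + U) + Q(77) = ((11305 - 6332) - 17236) + (56 - 5/3*77) = (4973 - 17236) + (56 - 385/3) = -12263 - 217/3 = -37006/3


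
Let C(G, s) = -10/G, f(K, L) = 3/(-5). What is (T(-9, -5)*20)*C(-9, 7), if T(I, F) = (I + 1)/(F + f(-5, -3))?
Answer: 2000/63 ≈ 31.746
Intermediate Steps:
f(K, L) = -⅗ (f(K, L) = 3*(-⅕) = -⅗)
T(I, F) = (1 + I)/(-⅗ + F) (T(I, F) = (I + 1)/(F - ⅗) = (1 + I)/(-⅗ + F))
(T(-9, -5)*20)*C(-9, 7) = ((5*(1 - 9)/(-3 + 5*(-5)))*20)*(-10/(-9)) = ((5*(-8)/(-3 - 25))*20)*(-10*(-⅑)) = ((5*(-8)/(-28))*20)*(10/9) = ((5*(-1/28)*(-8))*20)*(10/9) = ((10/7)*20)*(10/9) = (200/7)*(10/9) = 2000/63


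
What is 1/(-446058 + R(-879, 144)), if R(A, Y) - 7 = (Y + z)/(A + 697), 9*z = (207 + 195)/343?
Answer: -93639/41767843744 ≈ -2.2419e-6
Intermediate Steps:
z = 134/1029 (z = ((207 + 195)/343)/9 = (402*(1/343))/9 = (⅑)*(402/343) = 134/1029 ≈ 0.13022)
R(A, Y) = 7 + (134/1029 + Y)/(697 + A) (R(A, Y) = 7 + (Y + 134/1029)/(A + 697) = 7 + (134/1029 + Y)/(697 + A))
1/(-446058 + R(-879, 144)) = 1/(-446058 + (5020625/1029 + 144 + 7*(-879))/(697 - 879)) = 1/(-446058 + (5020625/1029 + 144 - 6153)/(-182)) = 1/(-446058 - 1/182*(-1162636/1029)) = 1/(-446058 + 581318/93639) = 1/(-41767843744/93639) = -93639/41767843744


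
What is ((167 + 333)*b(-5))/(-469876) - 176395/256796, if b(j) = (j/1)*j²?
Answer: -16708506755/30165569324 ≈ -0.55389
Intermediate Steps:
b(j) = j³ (b(j) = (j*1)*j² = j*j² = j³)
((167 + 333)*b(-5))/(-469876) - 176395/256796 = ((167 + 333)*(-5)³)/(-469876) - 176395/256796 = (500*(-125))*(-1/469876) - 176395*1/256796 = -62500*(-1/469876) - 176395/256796 = 15625/117469 - 176395/256796 = -16708506755/30165569324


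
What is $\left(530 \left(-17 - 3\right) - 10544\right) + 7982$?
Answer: $-13162$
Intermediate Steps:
$\left(530 \left(-17 - 3\right) - 10544\right) + 7982 = \left(530 \left(-20\right) - 10544\right) + 7982 = \left(-10600 - 10544\right) + 7982 = -21144 + 7982 = -13162$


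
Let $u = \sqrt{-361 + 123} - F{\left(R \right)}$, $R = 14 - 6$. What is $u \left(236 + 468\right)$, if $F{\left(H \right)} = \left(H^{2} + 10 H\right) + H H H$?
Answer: $-461824 + 704 i \sqrt{238} \approx -4.6182 \cdot 10^{5} + 10861.0 i$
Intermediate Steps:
$R = 8$
$F{\left(H \right)} = H^{2} + H^{3} + 10 H$ ($F{\left(H \right)} = \left(H^{2} + 10 H\right) + H^{2} H = \left(H^{2} + 10 H\right) + H^{3} = H^{2} + H^{3} + 10 H$)
$u = -656 + i \sqrt{238}$ ($u = \sqrt{-361 + 123} - 8 \left(10 + 8 + 8^{2}\right) = \sqrt{-238} - 8 \left(10 + 8 + 64\right) = i \sqrt{238} - 8 \cdot 82 = i \sqrt{238} - 656 = -656 + i \sqrt{238} \approx -656.0 + 15.427 i$)
$u \left(236 + 468\right) = \left(-656 + i \sqrt{238}\right) \left(236 + 468\right) = \left(-656 + i \sqrt{238}\right) 704 = -461824 + 704 i \sqrt{238}$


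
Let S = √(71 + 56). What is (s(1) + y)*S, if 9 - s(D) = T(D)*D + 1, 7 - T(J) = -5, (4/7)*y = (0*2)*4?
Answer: -4*√127 ≈ -45.078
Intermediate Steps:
y = 0 (y = 7*((0*2)*4)/4 = 7*(0*4)/4 = (7/4)*0 = 0)
T(J) = 12 (T(J) = 7 - 1*(-5) = 7 + 5 = 12)
S = √127 ≈ 11.269
s(D) = 8 - 12*D (s(D) = 9 - (12*D + 1) = 9 - (1 + 12*D) = 9 + (-1 - 12*D) = 8 - 12*D)
(s(1) + y)*S = ((8 - 12*1) + 0)*√127 = ((8 - 12) + 0)*√127 = (-4 + 0)*√127 = -4*√127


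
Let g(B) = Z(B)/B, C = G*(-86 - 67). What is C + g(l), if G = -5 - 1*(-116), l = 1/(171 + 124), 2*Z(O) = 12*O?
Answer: -16977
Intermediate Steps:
Z(O) = 6*O (Z(O) = (12*O)/2 = 6*O)
l = 1/295 ≈ 0.0033898
G = 111 (G = -5 + 116 = 111)
C = -16983 (C = 111*(-86 - 67) = 111*(-153) = -16983)
g(B) = 6 (g(B) = (6*B)/B = 6)
C + g(l) = -16983 + 6 = -16977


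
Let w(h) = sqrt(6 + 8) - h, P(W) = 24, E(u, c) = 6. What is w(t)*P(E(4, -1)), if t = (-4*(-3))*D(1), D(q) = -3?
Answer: 864 + 24*sqrt(14) ≈ 953.80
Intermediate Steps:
t = -36 (t = -4*(-3)*(-3) = 12*(-3) = -36)
w(h) = sqrt(14) - h
w(t)*P(E(4, -1)) = (sqrt(14) - 1*(-36))*24 = (sqrt(14) + 36)*24 = (36 + sqrt(14))*24 = 864 + 24*sqrt(14)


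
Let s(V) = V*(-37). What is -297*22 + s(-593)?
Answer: 15407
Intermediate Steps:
s(V) = -37*V
-297*22 + s(-593) = -297*22 - 37*(-593) = -6534 + 21941 = 15407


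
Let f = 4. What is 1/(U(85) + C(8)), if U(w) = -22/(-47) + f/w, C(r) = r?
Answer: 3995/34018 ≈ 0.11744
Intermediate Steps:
U(w) = 22/47 + 4/w (U(w) = -22/(-47) + 4/w = -22*(-1/47) + 4/w = 22/47 + 4/w)
1/(U(85) + C(8)) = 1/((22/47 + 4/85) + 8) = 1/(2058/3995 + 8) = 1/(34018/3995) = 3995/34018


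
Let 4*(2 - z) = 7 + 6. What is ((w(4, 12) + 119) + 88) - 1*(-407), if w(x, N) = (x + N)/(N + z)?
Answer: 26466/43 ≈ 615.49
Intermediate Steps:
z = -5/4 (z = 2 - (7 + 6)/4 = 2 - ¼*13 = 2 - 13/4 = -5/4 ≈ -1.2500)
w(x, N) = (N + x)/(-5/4 + N) (w(x, N) = (x + N)/(N - 5/4) = (N + x)/(-5/4 + N))
((w(4, 12) + 119) + 88) - 1*(-407) = ((4*(12 + 4)/(-5 + 4*12) + 119) + 88) - 1*(-407) = ((4*16/(-5 + 48) + 119) + 88) + 407 = ((4*16/43 + 119) + 88) + 407 = ((4*(1/43)*16 + 119) + 88) + 407 = ((64/43 + 119) + 88) + 407 = (5181/43 + 88) + 407 = 8965/43 + 407 = 26466/43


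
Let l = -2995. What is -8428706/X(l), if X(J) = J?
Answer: 8428706/2995 ≈ 2814.3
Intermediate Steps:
-8428706/X(l) = -8428706/(-2995) = -8428706*(-1/2995) = 8428706/2995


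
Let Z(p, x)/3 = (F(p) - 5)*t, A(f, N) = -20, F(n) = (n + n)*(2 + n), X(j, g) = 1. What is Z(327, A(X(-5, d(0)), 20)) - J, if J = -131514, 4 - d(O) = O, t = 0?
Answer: 131514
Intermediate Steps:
d(O) = 4 - O
F(n) = 2*n*(2 + n) (F(n) = (2*n)*(2 + n) = 2*n*(2 + n))
Z(p, x) = 0 (Z(p, x) = 3*((2*p*(2 + p) - 5)*0) = 3*((-5 + 2*p*(2 + p))*0) = 3*0 = 0)
Z(327, A(X(-5, d(0)), 20)) - J = 0 - 1*(-131514) = 0 + 131514 = 131514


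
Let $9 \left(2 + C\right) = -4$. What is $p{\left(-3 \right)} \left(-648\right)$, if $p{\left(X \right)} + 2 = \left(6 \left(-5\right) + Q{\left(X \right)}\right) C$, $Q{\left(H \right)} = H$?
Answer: $-50976$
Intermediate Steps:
$C = - \frac{22}{9}$ ($C = -2 + \frac{1}{9} \left(-4\right) = -2 - \frac{4}{9} = - \frac{22}{9} \approx -2.4444$)
$p{\left(X \right)} = \frac{214}{3} - \frac{22 X}{9}$ ($p{\left(X \right)} = -2 + \left(6 \left(-5\right) + X\right) \left(- \frac{22}{9}\right) = -2 + \left(-30 + X\right) \left(- \frac{22}{9}\right) = -2 - \left(- \frac{220}{3} + \frac{22 X}{9}\right) = \frac{214}{3} - \frac{22 X}{9}$)
$p{\left(-3 \right)} \left(-648\right) = \left(\frac{214}{3} - - \frac{22}{3}\right) \left(-648\right) = \left(\frac{214}{3} + \frac{22}{3}\right) \left(-648\right) = \frac{236}{3} \left(-648\right) = -50976$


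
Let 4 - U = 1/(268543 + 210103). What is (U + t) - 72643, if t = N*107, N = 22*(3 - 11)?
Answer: -43782228267/478646 ≈ -91471.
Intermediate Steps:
N = -176 (N = 22*(-8) = -176)
U = 1914583/478646 (U = 4 - 1/(268543 + 210103) = 4 - 1/478646 = 1914583/478646 ≈ 4.0000)
t = -18832 (t = -176*107 = -18832)
(U + t) - 72643 = (1914583/478646 - 18832) - 72643 = -9011946889/478646 - 72643 = -43782228267/478646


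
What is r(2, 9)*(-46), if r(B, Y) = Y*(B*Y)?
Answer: -7452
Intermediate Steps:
r(B, Y) = B*Y²
r(2, 9)*(-46) = (2*9²)*(-46) = (2*81)*(-46) = 162*(-46) = -7452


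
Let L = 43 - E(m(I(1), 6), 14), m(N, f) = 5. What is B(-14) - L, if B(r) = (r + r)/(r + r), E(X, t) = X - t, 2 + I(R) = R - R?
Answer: -51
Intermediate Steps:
I(R) = -2 (I(R) = -2 + (R - R) = -2 + 0 = -2)
L = 52 (L = 43 - (5 - 1*14) = 43 - (5 - 14) = 43 - 1*(-9) = 43 + 9 = 52)
B(r) = 1 (B(r) = (2*r)/((2*r)) = (2*r)*(1/(2*r)) = 1)
B(-14) - L = 1 - 1*52 = 1 - 52 = -51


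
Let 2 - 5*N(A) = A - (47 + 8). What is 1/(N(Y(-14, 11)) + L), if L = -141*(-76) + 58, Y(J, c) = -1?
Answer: 5/53928 ≈ 9.2716e-5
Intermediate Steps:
N(A) = 57/5 - A/5 (N(A) = ⅖ - (A - (47 + 8))/5 = ⅖ - (A - 1*55)/5 = ⅖ - (A - 55)/5 = ⅖ - (-55 + A)/5 = ⅖ + (11 - A/5) = 57/5 - A/5)
L = 10774 (L = 10716 + 58 = 10774)
1/(N(Y(-14, 11)) + L) = 1/((57/5 - ⅕*(-1)) + 10774) = 1/((57/5 + ⅕) + 10774) = 1/(58/5 + 10774) = 1/(53928/5) = 5/53928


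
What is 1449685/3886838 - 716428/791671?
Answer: -1636966001029/3077096926298 ≈ -0.53198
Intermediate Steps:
1449685/3886838 - 716428/791671 = -1636966001029/3077096926298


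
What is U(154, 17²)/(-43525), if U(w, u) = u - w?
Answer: -27/8705 ≈ -0.0031017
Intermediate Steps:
U(154, 17²)/(-43525) = (17² - 1*154)/(-43525) = (289 - 154)*(-1/43525) = 135*(-1/43525) = -27/8705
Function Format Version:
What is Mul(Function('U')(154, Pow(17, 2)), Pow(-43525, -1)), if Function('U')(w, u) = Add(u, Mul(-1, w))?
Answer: Rational(-27, 8705) ≈ -0.0031017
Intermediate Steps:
Mul(Function('U')(154, Pow(17, 2)), Pow(-43525, -1)) = Mul(Add(Pow(17, 2), Mul(-1, 154)), Pow(-43525, -1)) = Mul(Add(289, -154), Rational(-1, 43525)) = Mul(135, Rational(-1, 43525)) = Rational(-27, 8705)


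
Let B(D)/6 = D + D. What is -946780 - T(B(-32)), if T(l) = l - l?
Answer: -946780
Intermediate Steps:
B(D) = 12*D (B(D) = 6*(D + D) = 6*(2*D) = 12*D)
T(l) = 0
-946780 - T(B(-32)) = -946780 - 1*0 = -946780 + 0 = -946780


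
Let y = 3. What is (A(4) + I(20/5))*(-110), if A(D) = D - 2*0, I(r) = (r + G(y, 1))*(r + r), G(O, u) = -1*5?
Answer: 440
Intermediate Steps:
G(O, u) = -5
I(r) = 2*r*(-5 + r) (I(r) = (r - 5)*(r + r) = (-5 + r)*(2*r) = 2*r*(-5 + r))
A(D) = D (A(D) = D + 0 = D)
(A(4) + I(20/5))*(-110) = (4 + 2*(20/5)*(-5 + 20/5))*(-110) = (4 + 2*(20*(⅕))*(-5 + 20*(⅕)))*(-110) = (4 + 2*4*(-5 + 4))*(-110) = (4 + 2*4*(-1))*(-110) = (4 - 8)*(-110) = -4*(-110) = 440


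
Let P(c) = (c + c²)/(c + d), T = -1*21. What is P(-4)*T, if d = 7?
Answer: -84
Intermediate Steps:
T = -21
P(c) = (c + c²)/(7 + c) (P(c) = (c + c²)/(c + 7) = (c + c²)/(7 + c))
P(-4)*T = -4*(1 - 4)/(7 - 4)*(-21) = -4*(-3)/3*(-21) = -4*⅓*(-3)*(-21) = 4*(-21) = -84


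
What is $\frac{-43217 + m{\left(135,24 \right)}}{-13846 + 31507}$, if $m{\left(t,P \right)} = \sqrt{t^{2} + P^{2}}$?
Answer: $- \frac{43217}{17661} + \frac{\sqrt{2089}}{5887} \approx -2.4393$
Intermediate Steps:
$m{\left(t,P \right)} = \sqrt{P^{2} + t^{2}}$
$\frac{-43217 + m{\left(135,24 \right)}}{-13846 + 31507} = \frac{-43217 + \sqrt{24^{2} + 135^{2}}}{-13846 + 31507} = \frac{-43217 + \sqrt{576 + 18225}}{17661} = \left(-43217 + \sqrt{18801}\right) \frac{1}{17661} = \left(-43217 + 3 \sqrt{2089}\right) \frac{1}{17661} = - \frac{43217}{17661} + \frac{\sqrt{2089}}{5887}$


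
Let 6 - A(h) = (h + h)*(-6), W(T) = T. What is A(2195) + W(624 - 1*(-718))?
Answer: 27688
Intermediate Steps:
A(h) = 6 + 12*h (A(h) = 6 - (h + h)*(-6) = 6 - 2*h*(-6) = 6 - (-12)*h = 6 + 12*h)
A(2195) + W(624 - 1*(-718)) = (6 + 12*2195) + (624 - 1*(-718)) = (6 + 26340) + (624 + 718) = 26346 + 1342 = 27688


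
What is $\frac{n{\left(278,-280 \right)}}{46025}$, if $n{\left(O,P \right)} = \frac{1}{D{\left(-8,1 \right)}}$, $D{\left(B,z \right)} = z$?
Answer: $\frac{1}{46025} \approx 2.1727 \cdot 10^{-5}$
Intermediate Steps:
$n{\left(O,P \right)} = 1$ ($n{\left(O,P \right)} = 1^{-1} = 1$)
$\frac{n{\left(278,-280 \right)}}{46025} = 1 \cdot \frac{1}{46025} = \frac{1}{46025}$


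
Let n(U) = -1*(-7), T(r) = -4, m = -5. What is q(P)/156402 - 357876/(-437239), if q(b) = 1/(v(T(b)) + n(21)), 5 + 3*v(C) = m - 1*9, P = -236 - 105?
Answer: 37315452007/45590036052 ≈ 0.81850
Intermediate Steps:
n(U) = 7
P = -341
v(C) = -19/3 (v(C) = -5/3 + (-5 - 1*9)/3 = -5/3 + (-5 - 9)/3 = -5/3 + (⅓)*(-14) = -5/3 - 14/3 = -19/3)
q(b) = 3/2 (q(b) = 1/(-19/3 + 7) = 1/(⅔) = 3/2)
q(P)/156402 - 357876/(-437239) = (3/2)/156402 - 357876/(-437239) = (3/2)*(1/156402) - 357876*(-1/437239) = 1/104268 + 357876/437239 = 37315452007/45590036052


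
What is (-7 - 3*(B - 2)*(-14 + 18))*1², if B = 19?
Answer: -211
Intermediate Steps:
(-7 - 3*(B - 2)*(-14 + 18))*1² = (-7 - 3*(19 - 2)*(-14 + 18))*1² = (-7 - 51*4)*1 = (-7 - 3*68)*1 = (-7 - 204)*1 = -211*1 = -211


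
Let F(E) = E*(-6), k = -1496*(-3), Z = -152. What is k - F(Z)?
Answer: 3576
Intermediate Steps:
k = 4488
F(E) = -6*E
k - F(Z) = 4488 - (-6)*(-152) = 4488 - 1*912 = 4488 - 912 = 3576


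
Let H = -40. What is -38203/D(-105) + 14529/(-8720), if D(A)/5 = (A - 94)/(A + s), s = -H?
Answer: -4333583351/1735280 ≈ -2497.3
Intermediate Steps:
s = 40 (s = -1*(-40) = 40)
D(A) = 5*(-94 + A)/(40 + A) (D(A) = 5*((A - 94)/(A + 40)) = 5*((-94 + A)/(40 + A)) = 5*(-94 + A)/(40 + A))
-38203/D(-105) + 14529/(-8720) = -38203*(40 - 105)/(5*(-94 - 105)) + 14529/(-8720) = -38203/(5*(-199)/(-65)) + 14529*(-1/8720) = -38203/(5*(-1/65)*(-199)) - 14529/8720 = -38203/199/13 - 14529/8720 = -38203*13/199 - 14529/8720 = -496639/199 - 14529/8720 = -4333583351/1735280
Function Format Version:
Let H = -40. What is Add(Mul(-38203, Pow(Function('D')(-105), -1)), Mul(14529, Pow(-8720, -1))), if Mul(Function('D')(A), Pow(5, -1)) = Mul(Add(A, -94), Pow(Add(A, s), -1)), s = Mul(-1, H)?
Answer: Rational(-4333583351, 1735280) ≈ -2497.3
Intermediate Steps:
s = 40 (s = Mul(-1, -40) = 40)
Function('D')(A) = Mul(5, Pow(Add(40, A), -1), Add(-94, A)) (Function('D')(A) = Mul(5, Mul(Add(A, -94), Pow(Add(A, 40), -1))) = Mul(5, Mul(Add(-94, A), Pow(Add(40, A), -1))) = Mul(5, Mul(Pow(Add(40, A), -1), Add(-94, A))) = Mul(5, Pow(Add(40, A), -1), Add(-94, A)))
Add(Mul(-38203, Pow(Function('D')(-105), -1)), Mul(14529, Pow(-8720, -1))) = Add(Mul(-38203, Pow(Mul(5, Pow(Add(40, -105), -1), Add(-94, -105)), -1)), Mul(14529, Pow(-8720, -1))) = Add(Mul(-38203, Pow(Mul(5, Pow(-65, -1), -199), -1)), Mul(14529, Rational(-1, 8720))) = Add(Mul(-38203, Pow(Mul(5, Rational(-1, 65), -199), -1)), Rational(-14529, 8720)) = Add(Mul(-38203, Pow(Rational(199, 13), -1)), Rational(-14529, 8720)) = Add(Mul(-38203, Rational(13, 199)), Rational(-14529, 8720)) = Add(Rational(-496639, 199), Rational(-14529, 8720)) = Rational(-4333583351, 1735280)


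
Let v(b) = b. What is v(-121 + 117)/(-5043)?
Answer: 4/5043 ≈ 0.00079318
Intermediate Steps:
v(-121 + 117)/(-5043) = (-121 + 117)/(-5043) = -4*(-1/5043) = 4/5043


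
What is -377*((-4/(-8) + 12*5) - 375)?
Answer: 237133/2 ≈ 1.1857e+5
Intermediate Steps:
-377*((-4/(-8) + 12*5) - 375) = -377*((-4*(-⅛) + 60) - 375) = -377*((½ + 60) - 375) = -377*(121/2 - 375) = -377*(-629/2) = 237133/2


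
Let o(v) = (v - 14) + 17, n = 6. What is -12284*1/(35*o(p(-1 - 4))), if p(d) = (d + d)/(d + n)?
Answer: 12284/245 ≈ 50.139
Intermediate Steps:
p(d) = 2*d/(6 + d) (p(d) = (d + d)/(d + 6) = (2*d)/(6 + d) = 2*d/(6 + d))
o(v) = 3 + v (o(v) = (-14 + v) + 17 = 3 + v)
-12284*1/(35*o(p(-1 - 4))) = -12284*1/(35*(3 + 2*(-1 - 4)/(6 + (-1 - 4)))) = -12284*1/(35*(3 + 2*(-5)/(6 - 5))) = -12284*1/(35*(3 + 2*(-5)/1)) = -12284*1/(35*(3 + 2*(-5)*1)) = -12284*1/(35*(3 - 10)) = -12284/(35*(-7)) = -12284/(-245) = -12284*(-1/245) = 12284/245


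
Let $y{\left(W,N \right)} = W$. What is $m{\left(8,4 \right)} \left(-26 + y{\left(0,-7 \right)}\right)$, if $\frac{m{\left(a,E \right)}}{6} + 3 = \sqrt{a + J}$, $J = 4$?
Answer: $468 - 312 \sqrt{3} \approx -72.4$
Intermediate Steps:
$m{\left(a,E \right)} = -18 + 6 \sqrt{4 + a}$ ($m{\left(a,E \right)} = -18 + 6 \sqrt{a + 4} = -18 + 6 \sqrt{4 + a}$)
$m{\left(8,4 \right)} \left(-26 + y{\left(0,-7 \right)}\right) = \left(-18 + 6 \sqrt{4 + 8}\right) \left(-26 + 0\right) = \left(-18 + 6 \sqrt{12}\right) \left(-26\right) = \left(-18 + 6 \cdot 2 \sqrt{3}\right) \left(-26\right) = \left(-18 + 12 \sqrt{3}\right) \left(-26\right) = 468 - 312 \sqrt{3}$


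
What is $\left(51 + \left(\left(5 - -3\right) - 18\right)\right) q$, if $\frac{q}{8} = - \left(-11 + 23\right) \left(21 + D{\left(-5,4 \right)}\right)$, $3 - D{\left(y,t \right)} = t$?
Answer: $-78720$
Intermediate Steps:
$D{\left(y,t \right)} = 3 - t$
$q = -1920$ ($q = 8 \left(- \left(-11 + 23\right) \left(21 + \left(3 - 4\right)\right)\right) = 8 \left(- 12 \left(21 + \left(3 - 4\right)\right)\right) = 8 \left(- 12 \left(21 - 1\right)\right) = 8 \left(- 12 \cdot 20\right) = 8 \left(\left(-1\right) 240\right) = 8 \left(-240\right) = -1920$)
$\left(51 + \left(\left(5 - -3\right) - 18\right)\right) q = \left(51 + \left(\left(5 - -3\right) - 18\right)\right) \left(-1920\right) = \left(51 + \left(\left(5 + 3\right) - 18\right)\right) \left(-1920\right) = \left(51 + \left(8 - 18\right)\right) \left(-1920\right) = \left(51 - 10\right) \left(-1920\right) = 41 \left(-1920\right) = -78720$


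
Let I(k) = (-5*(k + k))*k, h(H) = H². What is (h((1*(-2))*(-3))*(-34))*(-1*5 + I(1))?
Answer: 18360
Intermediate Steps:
I(k) = -10*k² (I(k) = (-10*k)*k = -10*k²)
(h((1*(-2))*(-3))*(-34))*(-1*5 + I(1)) = (((1*(-2))*(-3))²*(-34))*(-1*5 - 10*1²) = ((-2*(-3))²*(-34))*(-5 - 10*1) = (6²*(-34))*(-5 - 10) = (36*(-34))*(-15) = -1224*(-15) = 18360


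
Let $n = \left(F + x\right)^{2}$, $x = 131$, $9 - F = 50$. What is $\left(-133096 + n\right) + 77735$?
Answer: $-47261$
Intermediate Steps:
$F = -41$ ($F = 9 - 50 = -41$)
$n = 8100$ ($n = \left(-41 + 131\right)^{2} = 90^{2} = 8100$)
$\left(-133096 + n\right) + 77735 = \left(-133096 + 8100\right) + 77735 = -124996 + 77735 = -47261$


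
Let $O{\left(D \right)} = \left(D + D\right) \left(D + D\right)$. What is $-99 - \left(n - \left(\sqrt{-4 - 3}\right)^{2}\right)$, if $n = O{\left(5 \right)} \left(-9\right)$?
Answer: $794$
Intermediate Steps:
$O{\left(D \right)} = 4 D^{2}$ ($O{\left(D \right)} = 2 D 2 D = 4 D^{2}$)
$n = -900$ ($n = 4 \cdot 5^{2} \left(-9\right) = 4 \cdot 25 \left(-9\right) = 100 \left(-9\right) = -900$)
$-99 - \left(n - \left(\sqrt{-4 - 3}\right)^{2}\right) = -99 - \left(-900 - \left(\sqrt{-4 - 3}\right)^{2}\right) = -99 - \left(-900 - \left(\sqrt{-7}\right)^{2}\right) = -99 - \left(-900 - \left(i \sqrt{7}\right)^{2}\right) = -99 - \left(-900 - -7\right) = -99 - \left(-900 + 7\right) = -99 - -893 = -99 + 893 = 794$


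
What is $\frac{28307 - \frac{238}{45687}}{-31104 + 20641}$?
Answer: $- \frac{1293261671}{478023081} \approx -2.7054$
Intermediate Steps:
$\frac{28307 - \frac{238}{45687}}{-31104 + 20641} = \frac{28307 - \frac{238}{45687}}{-10463} = \left(28307 - \frac{238}{45687}\right) \left(- \frac{1}{10463}\right) = \frac{1293261671}{45687} \left(- \frac{1}{10463}\right) = - \frac{1293261671}{478023081}$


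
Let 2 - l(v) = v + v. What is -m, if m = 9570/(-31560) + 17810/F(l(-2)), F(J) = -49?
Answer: 18751751/51548 ≈ 363.77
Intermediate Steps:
l(v) = 2 - 2*v (l(v) = 2 - (v + v) = 2 - 2*v)
m = -18751751/51548 (m = 9570/(-31560) + 17810/(-49) = 9570*(-1/31560) + 17810*(-1/49) = -319/1052 - 17810/49 = -18751751/51548 ≈ -363.77)
-m = -1*(-18751751/51548) = 18751751/51548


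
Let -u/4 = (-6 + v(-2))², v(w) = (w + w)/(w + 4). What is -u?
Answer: 256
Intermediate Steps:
v(w) = 2*w/(4 + w) (v(w) = (2*w)/(4 + w) = 2*w/(4 + w))
u = -256 (u = -4*(-6 + 2*(-2)/(4 - 2))² = -4*(-6 + 2*(-2)/2)² = -4*(-6 + 2*(-2)*(½))² = -4*(-6 - 2)² = -4*(-8)² = -4*64 = -256)
-u = -1*(-256) = 256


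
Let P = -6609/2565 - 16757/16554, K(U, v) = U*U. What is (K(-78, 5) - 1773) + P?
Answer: 20321891891/4717890 ≈ 4307.4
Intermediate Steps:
K(U, v) = U²
P = -16931899/4717890 (P = -6609*1/2565 - 16757*1/16554 = -2203/855 - 16757/16554 = -16931899/4717890 ≈ -3.5889)
(K(-78, 5) - 1773) + P = ((-78)² - 1773) - 16931899/4717890 = (6084 - 1773) - 16931899/4717890 = 4311 - 16931899/4717890 = 20321891891/4717890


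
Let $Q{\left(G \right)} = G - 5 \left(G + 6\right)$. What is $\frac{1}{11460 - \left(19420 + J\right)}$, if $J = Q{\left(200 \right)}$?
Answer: $- \frac{1}{7130} \approx -0.00014025$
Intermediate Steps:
$Q{\left(G \right)} = -30 - 4 G$ ($Q{\left(G \right)} = G - 5 \left(6 + G\right) = G - \left(30 + 5 G\right) = -30 - 4 G$)
$J = -830$ ($J = -30 - 800 = -830$)
$\frac{1}{11460 - \left(19420 + J\right)} = \frac{1}{11460 - 18590} = \frac{1}{-7130} = - \frac{1}{7130}$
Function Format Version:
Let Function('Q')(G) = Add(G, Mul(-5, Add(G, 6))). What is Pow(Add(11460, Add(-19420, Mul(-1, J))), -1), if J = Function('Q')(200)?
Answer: Rational(-1, 7130) ≈ -0.00014025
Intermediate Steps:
Function('Q')(G) = Add(-30, Mul(-4, G)) (Function('Q')(G) = Add(G, Mul(-5, Add(6, G))) = Add(G, Add(-30, Mul(-5, G))) = Add(-30, Mul(-4, G)))
J = -830 (J = Add(-30, Mul(-4, 200)) = Add(-30, -800) = -830)
Pow(Add(11460, Add(-19420, Mul(-1, J))), -1) = Pow(Add(11460, Add(-19420, Mul(-1, -830))), -1) = Pow(Add(11460, Add(-19420, 830)), -1) = Pow(Add(11460, -18590), -1) = Pow(-7130, -1) = Rational(-1, 7130)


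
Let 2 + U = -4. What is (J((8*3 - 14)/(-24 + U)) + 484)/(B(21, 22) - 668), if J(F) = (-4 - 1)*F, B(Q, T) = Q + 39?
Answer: -1457/1824 ≈ -0.79879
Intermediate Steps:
U = -6 (U = -2 - 4 = -6)
B(Q, T) = 39 + Q
J(F) = -5*F
(J((8*3 - 14)/(-24 + U)) + 484)/(B(21, 22) - 668) = (-5*(8*3 - 14)/(-24 - 6) + 484)/((39 + 21) - 668) = (-5*(24 - 14)/(-30) + 484)/(60 - 668) = (-50*(-1)/30 + 484)/(-608) = (-5*(-1/3) + 484)*(-1/608) = (5/3 + 484)*(-1/608) = (1457/3)*(-1/608) = -1457/1824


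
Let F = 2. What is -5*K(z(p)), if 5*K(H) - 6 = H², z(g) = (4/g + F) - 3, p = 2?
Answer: -7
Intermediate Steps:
z(g) = -1 + 4/g (z(g) = (4/g + 2) - 3 = (2 + 4/g) - 3 = -1 + 4/g)
K(H) = 6/5 + H²/5
-5*K(z(p)) = -5*(6/5 + ((4 - 1*2)/2)²/5) = -5*(6/5 + ((4 - 2)/2)²/5) = -5*(6/5 + ((½)*2)²/5) = -5*(6/5 + (⅕)*1²) = -5*(6/5 + (⅕)*1) = -5*(6/5 + ⅕) = -5*7/5 = -7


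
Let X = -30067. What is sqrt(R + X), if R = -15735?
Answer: I*sqrt(45802) ≈ 214.01*I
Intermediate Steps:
sqrt(R + X) = sqrt(-15735 - 30067) = sqrt(-45802) = I*sqrt(45802)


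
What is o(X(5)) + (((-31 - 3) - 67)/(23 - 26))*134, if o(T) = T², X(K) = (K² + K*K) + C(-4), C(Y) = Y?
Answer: 19882/3 ≈ 6627.3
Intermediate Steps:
X(K) = -4 + 2*K² (X(K) = (K² + K*K) - 4 = (K² + K²) - 4 = 2*K² - 4 = -4 + 2*K²)
o(X(5)) + (((-31 - 3) - 67)/(23 - 26))*134 = (-4 + 2*5²)² + (((-31 - 3) - 67)/(23 - 26))*134 = (-4 + 2*25)² + ((-34 - 67)/(-3))*134 = (-4 + 50)² - 101*(-⅓)*134 = 46² + (101/3)*134 = 2116 + 13534/3 = 19882/3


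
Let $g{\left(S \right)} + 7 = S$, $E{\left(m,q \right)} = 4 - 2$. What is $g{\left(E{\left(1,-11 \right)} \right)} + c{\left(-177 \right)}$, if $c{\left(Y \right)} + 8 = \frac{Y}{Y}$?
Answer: $-12$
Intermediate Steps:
$E{\left(m,q \right)} = 2$
$c{\left(Y \right)} = -7$ ($c{\left(Y \right)} = -8 + \frac{Y}{Y} = -8 + 1 = -7$)
$g{\left(S \right)} = -7 + S$
$g{\left(E{\left(1,-11 \right)} \right)} + c{\left(-177 \right)} = \left(-7 + 2\right) - 7 = -5 - 7 = -12$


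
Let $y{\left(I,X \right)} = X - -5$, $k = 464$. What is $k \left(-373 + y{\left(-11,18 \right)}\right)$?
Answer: $-162400$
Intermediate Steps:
$y{\left(I,X \right)} = 5 + X$ ($y{\left(I,X \right)} = X + 5 = 5 + X$)
$k \left(-373 + y{\left(-11,18 \right)}\right) = 464 \left(-373 + \left(5 + 18\right)\right) = 464 \left(-373 + 23\right) = 464 \left(-350\right) = -162400$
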